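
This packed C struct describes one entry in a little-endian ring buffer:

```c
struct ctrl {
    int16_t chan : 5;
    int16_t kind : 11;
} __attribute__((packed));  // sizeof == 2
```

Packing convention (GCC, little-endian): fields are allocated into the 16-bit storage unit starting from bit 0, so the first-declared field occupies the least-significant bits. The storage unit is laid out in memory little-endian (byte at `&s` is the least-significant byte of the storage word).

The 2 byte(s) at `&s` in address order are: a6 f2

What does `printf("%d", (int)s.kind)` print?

[0]=0xa6 [1]=0xf2 (little-endian) → word 0xf2a6
chan [0+:5] = (word>>0) & 0x1f = 6
kind [5+:11] = (word>>5) & 0x7ff = 1941  ←
kind signed 11b, MSB=1: 1941 - 2048 = -107

-107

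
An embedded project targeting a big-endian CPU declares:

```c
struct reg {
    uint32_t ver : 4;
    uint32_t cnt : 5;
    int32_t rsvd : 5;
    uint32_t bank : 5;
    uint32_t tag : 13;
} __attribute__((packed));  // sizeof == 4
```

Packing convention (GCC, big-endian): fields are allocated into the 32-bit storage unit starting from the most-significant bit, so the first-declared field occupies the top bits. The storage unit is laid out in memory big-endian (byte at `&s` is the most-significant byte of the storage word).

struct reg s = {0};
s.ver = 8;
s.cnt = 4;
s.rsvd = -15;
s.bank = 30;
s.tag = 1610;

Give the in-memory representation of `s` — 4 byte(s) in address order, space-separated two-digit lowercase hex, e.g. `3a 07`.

82 47 c6 4a

ver (4b) val=8 bits=0x8 at bit 28: 0x80000000
cnt (5b) val=4 bits=0x4 at bit 23: 0x82000000
rsvd (5b) val=-15 bits=0x11 at bit 18: 0x82440000
bank (5b) val=30 bits=0x1e at bit 13: 0x8247c000
tag (13b) val=1610 bits=0x64a at bit 0: 0x8247c64a
word = 0x8247c64a → big-endian bytes:
  [0]=0x82  [1]=0x47  [2]=0xc6  [3]=0x4a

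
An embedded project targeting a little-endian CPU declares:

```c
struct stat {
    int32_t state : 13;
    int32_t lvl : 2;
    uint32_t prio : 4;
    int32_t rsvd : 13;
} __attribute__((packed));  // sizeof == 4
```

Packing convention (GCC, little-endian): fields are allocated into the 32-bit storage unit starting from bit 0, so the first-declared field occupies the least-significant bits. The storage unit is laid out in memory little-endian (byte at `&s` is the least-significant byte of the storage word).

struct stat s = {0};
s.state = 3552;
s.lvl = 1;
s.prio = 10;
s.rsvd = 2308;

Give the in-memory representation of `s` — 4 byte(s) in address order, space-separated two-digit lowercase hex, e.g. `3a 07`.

e0 2d 25 48

state:13 = 3552 → 0xde0 << 0 → word 0x00000de0
lvl:2 = 1 → 0x1 << 13 → word 0x00002de0
prio:4 = 10 → 0xa << 15 → word 0x00052de0
rsvd:13 = 2308 → 0x904 << 19 → word 0x48252de0
word = 0x48252de0 → little-endian bytes:
  [0]=0xe0  [1]=0x2d  [2]=0x25  [3]=0x48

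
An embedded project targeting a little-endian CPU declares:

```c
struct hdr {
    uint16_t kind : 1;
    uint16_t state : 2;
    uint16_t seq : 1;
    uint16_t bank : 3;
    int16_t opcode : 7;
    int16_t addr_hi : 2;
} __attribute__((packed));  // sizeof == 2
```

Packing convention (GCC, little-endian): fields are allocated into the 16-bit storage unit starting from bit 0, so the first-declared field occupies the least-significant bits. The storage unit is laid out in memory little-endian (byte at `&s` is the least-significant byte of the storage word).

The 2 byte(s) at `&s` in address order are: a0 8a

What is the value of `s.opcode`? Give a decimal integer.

[0]=0xa0 [1]=0x8a (little-endian) → word 0x8aa0
kind [0+:1] = (word>>0) & 0x1 = 0
state [1+:2] = (word>>1) & 0x3 = 0
seq [3+:1] = (word>>3) & 0x1 = 0
bank [4+:3] = (word>>4) & 0x7 = 2
opcode [7+:7] = (word>>7) & 0x7f = 21  ←
addr_hi [14+:2] = (word>>14) & 0x3 = 2
opcode signed 7b, MSB=0: value = 21

21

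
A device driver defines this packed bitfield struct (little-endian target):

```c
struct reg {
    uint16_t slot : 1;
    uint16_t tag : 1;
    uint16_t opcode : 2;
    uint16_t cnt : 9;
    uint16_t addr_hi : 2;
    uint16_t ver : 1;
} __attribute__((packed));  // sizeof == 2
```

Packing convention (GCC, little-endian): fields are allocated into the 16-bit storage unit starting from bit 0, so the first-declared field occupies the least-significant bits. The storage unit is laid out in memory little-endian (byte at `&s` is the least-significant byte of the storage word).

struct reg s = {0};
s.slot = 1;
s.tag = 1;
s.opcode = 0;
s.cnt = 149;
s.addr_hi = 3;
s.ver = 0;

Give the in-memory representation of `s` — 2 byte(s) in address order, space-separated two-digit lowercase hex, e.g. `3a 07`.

53 69

slot:1 = 1 → 0x1 << 0 → word 0x0001
tag:1 = 1 → 0x1 << 1 → word 0x0003
opcode:2 = 0 → 0x0 << 2 → word 0x0003
cnt:9 = 149 → 0x95 << 4 → word 0x0953
addr_hi:2 = 3 → 0x3 << 13 → word 0x6953
ver:1 = 0 → 0x0 << 15 → word 0x6953
word = 0x6953 → little-endian bytes:
  [0]=0x53  [1]=0x69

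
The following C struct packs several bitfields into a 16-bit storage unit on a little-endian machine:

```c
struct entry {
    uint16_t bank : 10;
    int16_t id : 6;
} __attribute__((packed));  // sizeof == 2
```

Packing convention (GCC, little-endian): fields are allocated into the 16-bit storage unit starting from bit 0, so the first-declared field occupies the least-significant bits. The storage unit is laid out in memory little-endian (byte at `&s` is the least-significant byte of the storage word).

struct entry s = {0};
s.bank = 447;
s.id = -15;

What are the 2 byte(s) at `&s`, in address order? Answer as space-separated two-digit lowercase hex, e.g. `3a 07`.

bf c5

[0+:10] bank=447 & 0x3ff = 0x1bf; word=0x01bf
[10+:6] id=-15 & 0x3f = 0x31; word=0xc5bf
word = 0xc5bf → little-endian bytes:
  [0]=0xbf  [1]=0xc5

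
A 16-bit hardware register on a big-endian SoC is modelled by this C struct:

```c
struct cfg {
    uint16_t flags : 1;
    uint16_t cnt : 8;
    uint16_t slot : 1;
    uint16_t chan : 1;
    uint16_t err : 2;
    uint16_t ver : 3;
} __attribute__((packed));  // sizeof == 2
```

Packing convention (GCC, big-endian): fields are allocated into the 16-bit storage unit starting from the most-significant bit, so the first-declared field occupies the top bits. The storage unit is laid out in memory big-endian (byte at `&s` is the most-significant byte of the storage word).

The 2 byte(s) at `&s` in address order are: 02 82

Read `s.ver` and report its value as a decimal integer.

[0]=0x02 [1]=0x82 (big-endian) → word 0x0282
flags [15+:1] = (word>>15) & 0x1 = 0
cnt [7+:8] = (word>>7) & 0xff = 5
slot [6+:1] = (word>>6) & 0x1 = 0
chan [5+:1] = (word>>5) & 0x1 = 0
err [3+:2] = (word>>3) & 0x3 = 0
ver [0+:3] = (word>>0) & 0x7 = 2  ←

2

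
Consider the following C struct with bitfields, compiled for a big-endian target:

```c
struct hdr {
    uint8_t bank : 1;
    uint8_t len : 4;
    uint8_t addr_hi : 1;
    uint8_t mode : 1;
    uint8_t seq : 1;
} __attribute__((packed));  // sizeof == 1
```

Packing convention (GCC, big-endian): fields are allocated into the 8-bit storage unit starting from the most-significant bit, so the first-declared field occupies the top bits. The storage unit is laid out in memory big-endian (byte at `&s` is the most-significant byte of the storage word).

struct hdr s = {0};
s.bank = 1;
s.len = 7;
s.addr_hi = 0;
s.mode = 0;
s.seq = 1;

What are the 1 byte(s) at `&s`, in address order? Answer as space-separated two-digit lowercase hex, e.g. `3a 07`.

bank:1 = 1 → 0x1 << 7 → word 0x80
len:4 = 7 → 0x7 << 3 → word 0xb8
addr_hi:1 = 0 → 0x0 << 2 → word 0xb8
mode:1 = 0 → 0x0 << 1 → word 0xb8
seq:1 = 1 → 0x1 << 0 → word 0xb9
word = 0xb9 → big-endian bytes:
  [0]=0xb9

b9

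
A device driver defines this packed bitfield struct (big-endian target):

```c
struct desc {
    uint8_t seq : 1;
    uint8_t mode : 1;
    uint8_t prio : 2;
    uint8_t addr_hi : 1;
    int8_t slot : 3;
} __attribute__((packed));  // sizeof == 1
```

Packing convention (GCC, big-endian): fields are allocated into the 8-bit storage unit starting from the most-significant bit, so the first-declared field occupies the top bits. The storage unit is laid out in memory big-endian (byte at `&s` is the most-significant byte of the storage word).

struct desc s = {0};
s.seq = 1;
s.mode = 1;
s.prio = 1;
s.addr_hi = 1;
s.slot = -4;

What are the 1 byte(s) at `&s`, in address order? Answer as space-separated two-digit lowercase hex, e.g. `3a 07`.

seq:1 = 1 → 0x1 << 7 → word 0x80
mode:1 = 1 → 0x1 << 6 → word 0xc0
prio:2 = 1 → 0x1 << 4 → word 0xd0
addr_hi:1 = 1 → 0x1 << 3 → word 0xd8
slot:3 = -4 → 0x4 << 0 → word 0xdc
word = 0xdc → big-endian bytes:
  [0]=0xdc

dc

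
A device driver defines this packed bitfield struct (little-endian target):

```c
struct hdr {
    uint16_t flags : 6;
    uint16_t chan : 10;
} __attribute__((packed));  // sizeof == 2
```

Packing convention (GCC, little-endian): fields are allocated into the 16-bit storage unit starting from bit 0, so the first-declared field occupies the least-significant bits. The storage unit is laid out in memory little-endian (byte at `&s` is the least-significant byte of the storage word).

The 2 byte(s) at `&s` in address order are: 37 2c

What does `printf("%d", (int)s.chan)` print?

176

[0]=0x37 [1]=0x2c (little-endian) → word 0x2c37
flags:6 @ bit 0 → (0x2c37>>0)&0x3f = 0x37
chan:10 @ bit 6 → (0x2c37>>6)&0x3ff = 0xb0  ←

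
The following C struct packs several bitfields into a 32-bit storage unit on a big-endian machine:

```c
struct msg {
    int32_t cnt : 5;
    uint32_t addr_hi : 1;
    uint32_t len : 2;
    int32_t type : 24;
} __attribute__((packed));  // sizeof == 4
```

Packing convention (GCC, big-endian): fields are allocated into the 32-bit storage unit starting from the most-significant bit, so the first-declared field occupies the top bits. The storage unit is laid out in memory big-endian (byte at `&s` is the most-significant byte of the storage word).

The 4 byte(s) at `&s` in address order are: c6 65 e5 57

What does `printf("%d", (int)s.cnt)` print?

[0]=0xc6 [1]=0x65 [2]=0xe5 [3]=0x57 (big-endian) → word 0xc665e557
cnt [27+:5] = (word>>27) & 0x1f = 24  ←
addr_hi [26+:1] = (word>>26) & 0x1 = 1
len [24+:2] = (word>>24) & 0x3 = 2
type [0+:24] = (word>>0) & 0xffffff = 6677847
cnt signed 5b, MSB=1: 24 - 32 = -8

-8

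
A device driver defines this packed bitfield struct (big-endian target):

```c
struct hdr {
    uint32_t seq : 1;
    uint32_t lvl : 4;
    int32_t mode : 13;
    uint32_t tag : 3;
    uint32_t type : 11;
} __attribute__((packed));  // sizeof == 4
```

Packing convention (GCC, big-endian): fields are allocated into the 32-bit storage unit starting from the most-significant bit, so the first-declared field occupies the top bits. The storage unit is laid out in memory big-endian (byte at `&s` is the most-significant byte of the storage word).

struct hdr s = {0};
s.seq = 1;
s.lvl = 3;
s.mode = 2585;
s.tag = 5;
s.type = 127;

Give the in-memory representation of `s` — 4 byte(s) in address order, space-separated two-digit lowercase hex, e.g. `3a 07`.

9a 86 68 7f

[31+:1] seq=1 & 0x1 = 0x1; word=0x80000000
[27+:4] lvl=3 & 0xf = 0x3; word=0x98000000
[14+:13] mode=2585 & 0x1fff = 0xa19; word=0x9a864000
[11+:3] tag=5 & 0x7 = 0x5; word=0x9a866800
[0+:11] type=127 & 0x7ff = 0x7f; word=0x9a86687f
word = 0x9a86687f → big-endian bytes:
  [0]=0x9a  [1]=0x86  [2]=0x68  [3]=0x7f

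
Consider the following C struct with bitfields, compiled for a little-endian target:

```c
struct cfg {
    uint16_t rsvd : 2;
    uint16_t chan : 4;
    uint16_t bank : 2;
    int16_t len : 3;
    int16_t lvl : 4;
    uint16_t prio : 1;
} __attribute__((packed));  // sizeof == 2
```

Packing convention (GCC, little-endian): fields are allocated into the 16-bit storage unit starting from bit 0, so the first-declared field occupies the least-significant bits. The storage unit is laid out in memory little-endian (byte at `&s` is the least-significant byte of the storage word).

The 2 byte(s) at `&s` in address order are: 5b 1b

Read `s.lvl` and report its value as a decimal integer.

[0]=0x5b [1]=0x1b (little-endian) → word 0x1b5b
rsvd [0+:2] = (word>>0) & 0x3 = 3
chan [2+:4] = (word>>2) & 0xf = 6
bank [6+:2] = (word>>6) & 0x3 = 1
len [8+:3] = (word>>8) & 0x7 = 3
lvl [11+:4] = (word>>11) & 0xf = 3  ←
prio [15+:1] = (word>>15) & 0x1 = 0
lvl signed 4b, MSB=0: value = 3

3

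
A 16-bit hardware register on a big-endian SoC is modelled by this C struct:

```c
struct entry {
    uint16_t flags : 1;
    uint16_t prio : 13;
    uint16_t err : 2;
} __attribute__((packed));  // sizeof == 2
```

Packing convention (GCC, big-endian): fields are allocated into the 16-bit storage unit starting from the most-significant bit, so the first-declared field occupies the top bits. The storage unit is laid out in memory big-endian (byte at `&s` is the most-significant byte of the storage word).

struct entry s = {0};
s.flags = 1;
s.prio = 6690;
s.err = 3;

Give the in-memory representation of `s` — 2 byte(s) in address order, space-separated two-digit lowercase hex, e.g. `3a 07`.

[15+:1] flags=1 & 0x1 = 0x1; word=0x8000
[2+:13] prio=6690 & 0x1fff = 0x1a22; word=0xe888
[0+:2] err=3 & 0x3 = 0x3; word=0xe88b
word = 0xe88b → big-endian bytes:
  [0]=0xe8  [1]=0x8b

e8 8b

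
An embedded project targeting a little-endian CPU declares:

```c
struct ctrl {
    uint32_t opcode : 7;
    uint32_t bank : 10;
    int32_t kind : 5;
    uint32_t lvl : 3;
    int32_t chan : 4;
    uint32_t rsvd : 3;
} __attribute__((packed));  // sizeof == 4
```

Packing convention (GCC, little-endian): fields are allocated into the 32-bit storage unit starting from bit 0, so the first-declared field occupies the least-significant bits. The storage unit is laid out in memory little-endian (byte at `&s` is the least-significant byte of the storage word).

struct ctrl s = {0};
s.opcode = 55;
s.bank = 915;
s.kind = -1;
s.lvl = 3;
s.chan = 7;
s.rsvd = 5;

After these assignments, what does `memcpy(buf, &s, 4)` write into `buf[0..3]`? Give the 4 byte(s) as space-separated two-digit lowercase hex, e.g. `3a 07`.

[0+:7] opcode=55 & 0x7f = 0x37; word=0x00000037
[7+:10] bank=915 & 0x3ff = 0x393; word=0x0001c9b7
[17+:5] kind=-1 & 0x1f = 0x1f; word=0x003fc9b7
[22+:3] lvl=3 & 0x7 = 0x3; word=0x00ffc9b7
[25+:4] chan=7 & 0xf = 0x7; word=0x0effc9b7
[29+:3] rsvd=5 & 0x7 = 0x5; word=0xaeffc9b7
word = 0xaeffc9b7 → little-endian bytes:
  [0]=0xb7  [1]=0xc9  [2]=0xff  [3]=0xae

b7 c9 ff ae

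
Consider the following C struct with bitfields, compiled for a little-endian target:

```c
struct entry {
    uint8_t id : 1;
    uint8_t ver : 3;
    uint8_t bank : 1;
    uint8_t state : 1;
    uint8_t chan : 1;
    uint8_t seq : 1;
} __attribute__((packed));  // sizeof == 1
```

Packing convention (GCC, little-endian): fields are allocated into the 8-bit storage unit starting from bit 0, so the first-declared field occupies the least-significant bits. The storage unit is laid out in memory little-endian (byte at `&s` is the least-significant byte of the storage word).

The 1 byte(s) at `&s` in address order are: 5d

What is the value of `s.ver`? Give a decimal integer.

[0]=0x5d (little-endian) → word 0x5d
id:1 @ bit 0 → (0x5d>>0)&0x1 = 0x1
ver:3 @ bit 1 → (0x5d>>1)&0x7 = 0x6  ←
bank:1 @ bit 4 → (0x5d>>4)&0x1 = 0x1
state:1 @ bit 5 → (0x5d>>5)&0x1 = 0x0
chan:1 @ bit 6 → (0x5d>>6)&0x1 = 0x1
seq:1 @ bit 7 → (0x5d>>7)&0x1 = 0x0

6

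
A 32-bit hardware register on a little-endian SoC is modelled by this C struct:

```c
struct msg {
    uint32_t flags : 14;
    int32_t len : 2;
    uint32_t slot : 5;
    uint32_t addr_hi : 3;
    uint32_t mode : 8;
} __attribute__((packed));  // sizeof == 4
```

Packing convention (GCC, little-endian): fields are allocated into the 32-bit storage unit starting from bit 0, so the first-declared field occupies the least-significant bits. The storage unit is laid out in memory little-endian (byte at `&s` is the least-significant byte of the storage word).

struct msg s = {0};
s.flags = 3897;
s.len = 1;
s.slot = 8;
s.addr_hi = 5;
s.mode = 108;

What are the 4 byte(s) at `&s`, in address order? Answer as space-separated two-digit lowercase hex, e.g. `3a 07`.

39 4f a8 6c

flags (14b) val=3897 bits=0xf39 at bit 0: 0x00000f39
len (2b) val=1 bits=0x1 at bit 14: 0x00004f39
slot (5b) val=8 bits=0x8 at bit 16: 0x00084f39
addr_hi (3b) val=5 bits=0x5 at bit 21: 0x00a84f39
mode (8b) val=108 bits=0x6c at bit 24: 0x6ca84f39
word = 0x6ca84f39 → little-endian bytes:
  [0]=0x39  [1]=0x4f  [2]=0xa8  [3]=0x6c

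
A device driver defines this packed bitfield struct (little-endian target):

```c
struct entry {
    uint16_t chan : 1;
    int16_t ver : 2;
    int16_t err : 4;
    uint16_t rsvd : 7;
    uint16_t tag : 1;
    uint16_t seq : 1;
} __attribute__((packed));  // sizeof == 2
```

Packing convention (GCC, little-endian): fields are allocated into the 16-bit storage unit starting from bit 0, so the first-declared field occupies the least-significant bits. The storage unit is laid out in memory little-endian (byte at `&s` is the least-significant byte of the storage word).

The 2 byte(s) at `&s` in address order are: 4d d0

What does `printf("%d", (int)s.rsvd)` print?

32

[0]=0x4d [1]=0xd0 (little-endian) → word 0xd04d
chan:1 @ bit 0 → (0xd04d>>0)&0x1 = 0x1
ver:2 @ bit 1 → (0xd04d>>1)&0x3 = 0x2
err:4 @ bit 3 → (0xd04d>>3)&0xf = 0x9
rsvd:7 @ bit 7 → (0xd04d>>7)&0x7f = 0x20  ←
tag:1 @ bit 14 → (0xd04d>>14)&0x1 = 0x1
seq:1 @ bit 15 → (0xd04d>>15)&0x1 = 0x1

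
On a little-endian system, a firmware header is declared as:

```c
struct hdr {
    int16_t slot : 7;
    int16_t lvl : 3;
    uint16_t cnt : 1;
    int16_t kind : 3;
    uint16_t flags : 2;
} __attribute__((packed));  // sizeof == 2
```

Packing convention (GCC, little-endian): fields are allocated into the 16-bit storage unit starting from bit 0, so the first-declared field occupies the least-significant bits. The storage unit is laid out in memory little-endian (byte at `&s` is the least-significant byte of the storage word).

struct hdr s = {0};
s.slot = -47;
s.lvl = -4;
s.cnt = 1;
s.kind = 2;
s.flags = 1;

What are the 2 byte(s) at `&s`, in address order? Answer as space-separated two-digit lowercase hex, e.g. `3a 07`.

slot:7 = -47 → 0x51 << 0 → word 0x0051
lvl:3 = -4 → 0x4 << 7 → word 0x0251
cnt:1 = 1 → 0x1 << 10 → word 0x0651
kind:3 = 2 → 0x2 << 11 → word 0x1651
flags:2 = 1 → 0x1 << 14 → word 0x5651
word = 0x5651 → little-endian bytes:
  [0]=0x51  [1]=0x56

51 56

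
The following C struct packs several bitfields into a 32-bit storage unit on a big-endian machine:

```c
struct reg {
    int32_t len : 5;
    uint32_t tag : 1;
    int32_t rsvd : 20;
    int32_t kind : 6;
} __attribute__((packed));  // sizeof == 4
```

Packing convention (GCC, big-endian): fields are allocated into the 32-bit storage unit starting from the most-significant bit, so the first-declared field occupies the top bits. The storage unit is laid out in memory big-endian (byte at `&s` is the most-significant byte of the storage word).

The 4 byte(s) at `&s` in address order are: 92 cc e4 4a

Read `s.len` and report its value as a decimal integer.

-14

[0]=0x92 [1]=0xcc [2]=0xe4 [3]=0x4a (big-endian) → word 0x92cce44a
len [27+:5] = (word>>27) & 0x1f = 18  ←
tag [26+:1] = (word>>26) & 0x1 = 0
rsvd [6+:20] = (word>>6) & 0xfffff = 734097
kind [0+:6] = (word>>0) & 0x3f = 10
len signed 5b, MSB=1: 18 - 32 = -14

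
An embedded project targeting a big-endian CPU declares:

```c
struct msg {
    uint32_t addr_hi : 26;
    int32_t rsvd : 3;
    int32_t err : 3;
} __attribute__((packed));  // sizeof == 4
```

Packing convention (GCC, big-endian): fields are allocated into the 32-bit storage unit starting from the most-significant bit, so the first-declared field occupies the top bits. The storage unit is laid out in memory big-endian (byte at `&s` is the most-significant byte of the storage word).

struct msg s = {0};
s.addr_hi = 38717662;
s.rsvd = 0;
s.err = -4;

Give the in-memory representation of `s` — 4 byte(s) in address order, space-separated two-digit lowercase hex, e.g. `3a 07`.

addr_hi (26b) val=38717662 bits=0x24ec8de at bit 6: 0x93b23780
rsvd (3b) val=0 bits=0x0 at bit 3: 0x93b23780
err (3b) val=-4 bits=0x4 at bit 0: 0x93b23784
word = 0x93b23784 → big-endian bytes:
  [0]=0x93  [1]=0xb2  [2]=0x37  [3]=0x84

93 b2 37 84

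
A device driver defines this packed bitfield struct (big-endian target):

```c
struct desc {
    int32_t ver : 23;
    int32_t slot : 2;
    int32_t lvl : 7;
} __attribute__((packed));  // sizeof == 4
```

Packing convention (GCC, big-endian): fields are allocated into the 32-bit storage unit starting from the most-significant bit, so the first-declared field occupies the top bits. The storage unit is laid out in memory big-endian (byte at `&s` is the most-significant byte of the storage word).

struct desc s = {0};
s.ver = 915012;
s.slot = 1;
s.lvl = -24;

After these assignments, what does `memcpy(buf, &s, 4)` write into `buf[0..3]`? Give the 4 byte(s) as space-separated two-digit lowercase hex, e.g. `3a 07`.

[9+:23] ver=915012 & 0x7fffff = 0xdf644; word=0x1bec8800
[7+:2] slot=1 & 0x3 = 0x1; word=0x1bec8880
[0+:7] lvl=-24 & 0x7f = 0x68; word=0x1bec88e8
word = 0x1bec88e8 → big-endian bytes:
  [0]=0x1b  [1]=0xec  [2]=0x88  [3]=0xe8

1b ec 88 e8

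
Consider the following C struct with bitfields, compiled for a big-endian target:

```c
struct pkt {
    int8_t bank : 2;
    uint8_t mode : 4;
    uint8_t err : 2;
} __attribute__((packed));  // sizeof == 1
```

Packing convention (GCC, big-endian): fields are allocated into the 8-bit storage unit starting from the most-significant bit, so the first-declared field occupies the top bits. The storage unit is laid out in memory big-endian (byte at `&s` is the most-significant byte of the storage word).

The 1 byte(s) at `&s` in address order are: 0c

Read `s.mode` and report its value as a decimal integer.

[0]=0x0c (big-endian) → word 0x0c
bank [6+:2] = (word>>6) & 0x3 = 0
mode [2+:4] = (word>>2) & 0xf = 3  ←
err [0+:2] = (word>>0) & 0x3 = 0

3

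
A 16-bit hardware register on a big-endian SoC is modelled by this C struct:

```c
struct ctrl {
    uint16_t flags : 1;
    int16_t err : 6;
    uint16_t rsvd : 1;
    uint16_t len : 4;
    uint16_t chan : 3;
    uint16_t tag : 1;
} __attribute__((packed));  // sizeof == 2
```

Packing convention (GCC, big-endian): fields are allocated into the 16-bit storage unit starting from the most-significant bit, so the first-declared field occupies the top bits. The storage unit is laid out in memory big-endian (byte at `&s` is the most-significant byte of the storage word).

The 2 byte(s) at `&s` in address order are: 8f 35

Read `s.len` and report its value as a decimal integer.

3

[0]=0x8f [1]=0x35 (big-endian) → word 0x8f35
flags:1 @ bit 15 → (0x8f35>>15)&0x1 = 0x1
err:6 @ bit 9 → (0x8f35>>9)&0x3f = 0x7
rsvd:1 @ bit 8 → (0x8f35>>8)&0x1 = 0x1
len:4 @ bit 4 → (0x8f35>>4)&0xf = 0x3  ←
chan:3 @ bit 1 → (0x8f35>>1)&0x7 = 0x2
tag:1 @ bit 0 → (0x8f35>>0)&0x1 = 0x1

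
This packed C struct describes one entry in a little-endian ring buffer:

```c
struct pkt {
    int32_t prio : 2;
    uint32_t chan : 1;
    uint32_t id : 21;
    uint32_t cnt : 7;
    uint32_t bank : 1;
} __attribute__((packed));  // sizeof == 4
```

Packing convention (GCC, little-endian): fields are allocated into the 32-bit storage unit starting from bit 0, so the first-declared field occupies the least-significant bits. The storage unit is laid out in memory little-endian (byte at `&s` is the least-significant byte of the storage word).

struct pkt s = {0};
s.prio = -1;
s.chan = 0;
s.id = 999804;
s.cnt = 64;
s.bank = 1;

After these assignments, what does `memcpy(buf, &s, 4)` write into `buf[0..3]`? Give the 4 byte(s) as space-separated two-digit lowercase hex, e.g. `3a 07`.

e3 0b 7a c0

prio:2 = -1 → 0x3 << 0 → word 0x00000003
chan:1 = 0 → 0x0 << 2 → word 0x00000003
id:21 = 999804 → 0xf417c << 3 → word 0x007a0be3
cnt:7 = 64 → 0x40 << 24 → word 0x407a0be3
bank:1 = 1 → 0x1 << 31 → word 0xc07a0be3
word = 0xc07a0be3 → little-endian bytes:
  [0]=0xe3  [1]=0x0b  [2]=0x7a  [3]=0xc0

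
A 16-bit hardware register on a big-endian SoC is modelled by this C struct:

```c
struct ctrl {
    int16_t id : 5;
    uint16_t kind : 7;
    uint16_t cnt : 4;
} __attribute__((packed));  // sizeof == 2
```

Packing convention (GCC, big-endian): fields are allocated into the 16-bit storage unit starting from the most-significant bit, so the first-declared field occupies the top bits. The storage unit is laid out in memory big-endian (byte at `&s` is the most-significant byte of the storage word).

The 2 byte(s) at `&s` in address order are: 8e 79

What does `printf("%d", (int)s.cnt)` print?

[0]=0x8e [1]=0x79 (big-endian) → word 0x8e79
id:5 @ bit 11 → (0x8e79>>11)&0x1f = 0x11
kind:7 @ bit 4 → (0x8e79>>4)&0x7f = 0x67
cnt:4 @ bit 0 → (0x8e79>>0)&0xf = 0x9  ←

9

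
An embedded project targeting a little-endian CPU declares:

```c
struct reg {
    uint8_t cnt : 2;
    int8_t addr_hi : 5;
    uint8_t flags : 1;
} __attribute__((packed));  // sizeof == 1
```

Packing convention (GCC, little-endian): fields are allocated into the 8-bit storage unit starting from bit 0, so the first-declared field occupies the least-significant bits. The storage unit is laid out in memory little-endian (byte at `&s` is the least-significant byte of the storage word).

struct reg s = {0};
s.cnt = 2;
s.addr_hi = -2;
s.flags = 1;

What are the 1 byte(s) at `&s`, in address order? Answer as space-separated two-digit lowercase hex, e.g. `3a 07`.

[0+:2] cnt=2 & 0x3 = 0x2; word=0x02
[2+:5] addr_hi=-2 & 0x1f = 0x1e; word=0x7a
[7+:1] flags=1 & 0x1 = 0x1; word=0xfa
word = 0xfa → little-endian bytes:
  [0]=0xfa

fa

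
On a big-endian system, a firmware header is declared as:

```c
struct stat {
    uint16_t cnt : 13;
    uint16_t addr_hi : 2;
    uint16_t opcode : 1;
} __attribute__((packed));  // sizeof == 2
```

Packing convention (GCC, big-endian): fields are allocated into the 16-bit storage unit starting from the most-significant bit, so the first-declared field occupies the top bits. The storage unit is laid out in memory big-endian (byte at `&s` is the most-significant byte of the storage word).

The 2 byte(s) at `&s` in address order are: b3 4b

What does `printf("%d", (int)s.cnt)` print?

[0]=0xb3 [1]=0x4b (big-endian) → word 0xb34b
cnt [3+:13] = (word>>3) & 0x1fff = 5737  ←
addr_hi [1+:2] = (word>>1) & 0x3 = 1
opcode [0+:1] = (word>>0) & 0x1 = 1

5737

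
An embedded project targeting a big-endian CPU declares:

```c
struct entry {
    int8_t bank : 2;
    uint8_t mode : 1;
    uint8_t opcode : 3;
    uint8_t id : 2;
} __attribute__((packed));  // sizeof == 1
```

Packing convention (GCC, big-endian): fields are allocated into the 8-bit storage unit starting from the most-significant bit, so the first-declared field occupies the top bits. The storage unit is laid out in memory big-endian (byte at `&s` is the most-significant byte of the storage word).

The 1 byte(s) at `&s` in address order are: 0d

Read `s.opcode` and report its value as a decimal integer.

[0]=0x0d (big-endian) → word 0x0d
bank:2 @ bit 6 → (0x0d>>6)&0x3 = 0x0
mode:1 @ bit 5 → (0x0d>>5)&0x1 = 0x0
opcode:3 @ bit 2 → (0x0d>>2)&0x7 = 0x3  ←
id:2 @ bit 0 → (0x0d>>0)&0x3 = 0x1

3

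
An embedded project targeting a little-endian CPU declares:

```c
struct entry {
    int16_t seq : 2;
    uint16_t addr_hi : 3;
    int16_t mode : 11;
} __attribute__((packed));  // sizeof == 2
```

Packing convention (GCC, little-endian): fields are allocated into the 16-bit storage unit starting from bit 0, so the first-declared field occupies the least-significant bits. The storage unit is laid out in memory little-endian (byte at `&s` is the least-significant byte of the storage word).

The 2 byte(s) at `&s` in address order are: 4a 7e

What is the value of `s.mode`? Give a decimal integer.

[0]=0x4a [1]=0x7e (little-endian) → word 0x7e4a
seq:2 @ bit 0 → (0x7e4a>>0)&0x3 = 0x2
addr_hi:3 @ bit 2 → (0x7e4a>>2)&0x7 = 0x2
mode:11 @ bit 5 → (0x7e4a>>5)&0x7ff = 0x3f2  ←
mode signed 11b, MSB=0: value = 1010

1010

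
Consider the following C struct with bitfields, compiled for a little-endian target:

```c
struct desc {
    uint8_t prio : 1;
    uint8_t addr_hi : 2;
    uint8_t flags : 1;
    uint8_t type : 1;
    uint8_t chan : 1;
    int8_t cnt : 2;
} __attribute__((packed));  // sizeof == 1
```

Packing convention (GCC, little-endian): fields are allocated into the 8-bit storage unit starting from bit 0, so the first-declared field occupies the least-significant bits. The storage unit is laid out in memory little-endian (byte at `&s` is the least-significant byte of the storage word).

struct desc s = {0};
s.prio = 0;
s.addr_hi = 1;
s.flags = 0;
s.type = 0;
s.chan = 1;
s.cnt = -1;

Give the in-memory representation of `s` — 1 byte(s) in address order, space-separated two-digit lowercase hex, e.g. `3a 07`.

[0+:1] prio=0 & 0x1 = 0x0; word=0x00
[1+:2] addr_hi=1 & 0x3 = 0x1; word=0x02
[3+:1] flags=0 & 0x1 = 0x0; word=0x02
[4+:1] type=0 & 0x1 = 0x0; word=0x02
[5+:1] chan=1 & 0x1 = 0x1; word=0x22
[6+:2] cnt=-1 & 0x3 = 0x3; word=0xe2
word = 0xe2 → little-endian bytes:
  [0]=0xe2

e2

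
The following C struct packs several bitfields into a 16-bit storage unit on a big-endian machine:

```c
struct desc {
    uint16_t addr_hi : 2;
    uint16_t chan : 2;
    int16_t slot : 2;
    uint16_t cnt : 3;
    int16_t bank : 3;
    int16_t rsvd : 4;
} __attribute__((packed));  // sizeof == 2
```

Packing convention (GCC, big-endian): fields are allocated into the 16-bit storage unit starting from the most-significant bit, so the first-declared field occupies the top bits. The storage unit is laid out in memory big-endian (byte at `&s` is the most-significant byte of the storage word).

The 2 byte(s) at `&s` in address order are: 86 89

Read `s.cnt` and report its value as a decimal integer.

5

[0]=0x86 [1]=0x89 (big-endian) → word 0x8689
addr_hi [14+:2] = (word>>14) & 0x3 = 2
chan [12+:2] = (word>>12) & 0x3 = 0
slot [10+:2] = (word>>10) & 0x3 = 1
cnt [7+:3] = (word>>7) & 0x7 = 5  ←
bank [4+:3] = (word>>4) & 0x7 = 0
rsvd [0+:4] = (word>>0) & 0xf = 9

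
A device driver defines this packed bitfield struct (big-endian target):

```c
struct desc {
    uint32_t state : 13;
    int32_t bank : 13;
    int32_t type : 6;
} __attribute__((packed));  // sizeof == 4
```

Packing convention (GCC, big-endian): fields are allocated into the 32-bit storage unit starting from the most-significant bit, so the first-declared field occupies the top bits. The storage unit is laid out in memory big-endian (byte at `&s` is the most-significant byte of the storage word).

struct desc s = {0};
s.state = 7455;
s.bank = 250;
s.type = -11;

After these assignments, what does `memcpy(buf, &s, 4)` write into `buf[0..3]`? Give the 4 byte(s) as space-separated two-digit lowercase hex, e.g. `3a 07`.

state (13b) val=7455 bits=0x1d1f at bit 19: 0xe8f80000
bank (13b) val=250 bits=0xfa at bit 6: 0xe8f83e80
type (6b) val=-11 bits=0x35 at bit 0: 0xe8f83eb5
word = 0xe8f83eb5 → big-endian bytes:
  [0]=0xe8  [1]=0xf8  [2]=0x3e  [3]=0xb5

e8 f8 3e b5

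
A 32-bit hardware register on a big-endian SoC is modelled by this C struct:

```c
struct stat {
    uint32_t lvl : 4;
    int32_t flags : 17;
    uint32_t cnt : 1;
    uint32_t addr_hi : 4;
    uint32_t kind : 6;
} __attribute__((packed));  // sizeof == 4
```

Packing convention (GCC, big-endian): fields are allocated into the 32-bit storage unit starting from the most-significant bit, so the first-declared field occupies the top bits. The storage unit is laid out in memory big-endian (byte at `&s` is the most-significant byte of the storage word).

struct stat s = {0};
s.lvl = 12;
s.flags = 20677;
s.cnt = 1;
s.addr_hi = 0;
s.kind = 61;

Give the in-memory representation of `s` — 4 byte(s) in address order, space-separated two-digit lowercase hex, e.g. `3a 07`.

c2 86 2c 3d

lvl (4b) val=12 bits=0xc at bit 28: 0xc0000000
flags (17b) val=20677 bits=0x50c5 at bit 11: 0xc2862800
cnt (1b) val=1 bits=0x1 at bit 10: 0xc2862c00
addr_hi (4b) val=0 bits=0x0 at bit 6: 0xc2862c00
kind (6b) val=61 bits=0x3d at bit 0: 0xc2862c3d
word = 0xc2862c3d → big-endian bytes:
  [0]=0xc2  [1]=0x86  [2]=0x2c  [3]=0x3d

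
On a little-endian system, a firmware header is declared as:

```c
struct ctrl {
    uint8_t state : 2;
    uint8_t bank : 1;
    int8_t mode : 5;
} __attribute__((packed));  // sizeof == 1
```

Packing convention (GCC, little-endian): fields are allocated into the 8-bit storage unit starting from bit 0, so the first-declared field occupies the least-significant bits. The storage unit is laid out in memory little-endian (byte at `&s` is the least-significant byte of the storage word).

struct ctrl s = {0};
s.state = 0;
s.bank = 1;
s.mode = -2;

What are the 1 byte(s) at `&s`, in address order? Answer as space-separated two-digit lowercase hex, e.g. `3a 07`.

[0+:2] state=0 & 0x3 = 0x0; word=0x00
[2+:1] bank=1 & 0x1 = 0x1; word=0x04
[3+:5] mode=-2 & 0x1f = 0x1e; word=0xf4
word = 0xf4 → little-endian bytes:
  [0]=0xf4

f4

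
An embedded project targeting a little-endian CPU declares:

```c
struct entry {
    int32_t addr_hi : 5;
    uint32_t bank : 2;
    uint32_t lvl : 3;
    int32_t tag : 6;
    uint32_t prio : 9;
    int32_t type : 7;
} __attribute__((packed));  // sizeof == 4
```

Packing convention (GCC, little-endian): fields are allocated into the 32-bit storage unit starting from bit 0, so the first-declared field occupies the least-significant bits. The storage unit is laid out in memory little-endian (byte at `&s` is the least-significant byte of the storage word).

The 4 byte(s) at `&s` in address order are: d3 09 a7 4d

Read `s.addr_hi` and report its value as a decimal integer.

[0]=0xd3 [1]=0x09 [2]=0xa7 [3]=0x4d (little-endian) → word 0x4da709d3
addr_hi:5 @ bit 0 → (0x4da709d3>>0)&0x1f = 0x13  ←
bank:2 @ bit 5 → (0x4da709d3>>5)&0x3 = 0x2
lvl:3 @ bit 7 → (0x4da709d3>>7)&0x7 = 0x3
tag:6 @ bit 10 → (0x4da709d3>>10)&0x3f = 0x2
prio:9 @ bit 16 → (0x4da709d3>>16)&0x1ff = 0x1a7
type:7 @ bit 25 → (0x4da709d3>>25)&0x7f = 0x26
addr_hi signed 5b, MSB=1: 19 - 32 = -13

-13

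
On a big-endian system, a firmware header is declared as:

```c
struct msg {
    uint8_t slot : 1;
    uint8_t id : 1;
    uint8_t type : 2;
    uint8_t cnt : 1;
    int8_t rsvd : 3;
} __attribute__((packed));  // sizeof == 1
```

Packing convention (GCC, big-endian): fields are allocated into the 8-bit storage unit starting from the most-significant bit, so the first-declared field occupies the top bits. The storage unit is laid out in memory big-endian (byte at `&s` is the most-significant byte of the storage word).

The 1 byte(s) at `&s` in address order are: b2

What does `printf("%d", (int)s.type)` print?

3

[0]=0xb2 (big-endian) → word 0xb2
slot:1 @ bit 7 → (0xb2>>7)&0x1 = 0x1
id:1 @ bit 6 → (0xb2>>6)&0x1 = 0x0
type:2 @ bit 4 → (0xb2>>4)&0x3 = 0x3  ←
cnt:1 @ bit 3 → (0xb2>>3)&0x1 = 0x0
rsvd:3 @ bit 0 → (0xb2>>0)&0x7 = 0x2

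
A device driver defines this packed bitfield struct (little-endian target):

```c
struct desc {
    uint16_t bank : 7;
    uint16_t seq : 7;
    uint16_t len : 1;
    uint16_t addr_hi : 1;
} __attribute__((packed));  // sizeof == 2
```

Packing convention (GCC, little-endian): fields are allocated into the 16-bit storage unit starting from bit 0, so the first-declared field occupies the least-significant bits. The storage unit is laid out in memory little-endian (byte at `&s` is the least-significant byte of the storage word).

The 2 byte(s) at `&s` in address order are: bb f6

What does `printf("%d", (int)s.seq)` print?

109

[0]=0xbb [1]=0xf6 (little-endian) → word 0xf6bb
bank:7 @ bit 0 → (0xf6bb>>0)&0x7f = 0x3b
seq:7 @ bit 7 → (0xf6bb>>7)&0x7f = 0x6d  ←
len:1 @ bit 14 → (0xf6bb>>14)&0x1 = 0x1
addr_hi:1 @ bit 15 → (0xf6bb>>15)&0x1 = 0x1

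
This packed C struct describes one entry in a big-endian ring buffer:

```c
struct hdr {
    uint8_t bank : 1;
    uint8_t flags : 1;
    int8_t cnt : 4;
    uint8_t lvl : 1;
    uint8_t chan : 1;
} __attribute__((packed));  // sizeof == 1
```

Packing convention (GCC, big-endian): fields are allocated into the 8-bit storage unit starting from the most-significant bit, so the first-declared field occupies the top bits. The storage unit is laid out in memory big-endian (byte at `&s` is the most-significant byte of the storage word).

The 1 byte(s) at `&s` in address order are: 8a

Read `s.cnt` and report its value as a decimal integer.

2

[0]=0x8a (big-endian) → word 0x8a
bank [7+:1] = (word>>7) & 0x1 = 1
flags [6+:1] = (word>>6) & 0x1 = 0
cnt [2+:4] = (word>>2) & 0xf = 2  ←
lvl [1+:1] = (word>>1) & 0x1 = 1
chan [0+:1] = (word>>0) & 0x1 = 0
cnt signed 4b, MSB=0: value = 2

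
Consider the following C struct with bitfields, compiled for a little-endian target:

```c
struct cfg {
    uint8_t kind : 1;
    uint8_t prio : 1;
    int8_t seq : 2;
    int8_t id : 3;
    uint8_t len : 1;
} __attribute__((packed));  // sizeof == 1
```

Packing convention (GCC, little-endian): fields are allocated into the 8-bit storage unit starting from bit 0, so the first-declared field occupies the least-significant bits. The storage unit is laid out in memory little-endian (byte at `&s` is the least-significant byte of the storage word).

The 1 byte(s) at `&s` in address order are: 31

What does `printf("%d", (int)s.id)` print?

[0]=0x31 (little-endian) → word 0x31
kind:1 @ bit 0 → (0x31>>0)&0x1 = 0x1
prio:1 @ bit 1 → (0x31>>1)&0x1 = 0x0
seq:2 @ bit 2 → (0x31>>2)&0x3 = 0x0
id:3 @ bit 4 → (0x31>>4)&0x7 = 0x3  ←
len:1 @ bit 7 → (0x31>>7)&0x1 = 0x0
id signed 3b, MSB=0: value = 3

3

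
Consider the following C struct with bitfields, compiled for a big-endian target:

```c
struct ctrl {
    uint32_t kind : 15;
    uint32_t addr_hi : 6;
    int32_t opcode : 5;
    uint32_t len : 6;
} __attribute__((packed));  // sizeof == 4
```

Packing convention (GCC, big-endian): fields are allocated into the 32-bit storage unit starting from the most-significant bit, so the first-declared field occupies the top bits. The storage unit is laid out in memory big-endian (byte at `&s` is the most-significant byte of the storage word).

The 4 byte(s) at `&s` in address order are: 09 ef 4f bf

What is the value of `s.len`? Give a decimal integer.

[0]=0x09 [1]=0xef [2]=0x4f [3]=0xbf (big-endian) → word 0x09ef4fbf
kind [17+:15] = (word>>17) & 0x7fff = 1271
addr_hi [11+:6] = (word>>11) & 0x3f = 41
opcode [6+:5] = (word>>6) & 0x1f = 30
len [0+:6] = (word>>0) & 0x3f = 63  ←

63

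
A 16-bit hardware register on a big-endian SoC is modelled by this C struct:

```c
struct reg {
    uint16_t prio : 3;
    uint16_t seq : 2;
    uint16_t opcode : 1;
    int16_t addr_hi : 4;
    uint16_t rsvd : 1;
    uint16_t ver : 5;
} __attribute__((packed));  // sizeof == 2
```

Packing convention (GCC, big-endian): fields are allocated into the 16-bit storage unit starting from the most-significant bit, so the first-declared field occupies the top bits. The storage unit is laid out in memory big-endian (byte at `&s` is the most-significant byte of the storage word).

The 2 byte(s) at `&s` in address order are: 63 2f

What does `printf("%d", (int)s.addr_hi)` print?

[0]=0x63 [1]=0x2f (big-endian) → word 0x632f
prio [13+:3] = (word>>13) & 0x7 = 3
seq [11+:2] = (word>>11) & 0x3 = 0
opcode [10+:1] = (word>>10) & 0x1 = 0
addr_hi [6+:4] = (word>>6) & 0xf = 12  ←
rsvd [5+:1] = (word>>5) & 0x1 = 1
ver [0+:5] = (word>>0) & 0x1f = 15
addr_hi signed 4b, MSB=1: 12 - 16 = -4

-4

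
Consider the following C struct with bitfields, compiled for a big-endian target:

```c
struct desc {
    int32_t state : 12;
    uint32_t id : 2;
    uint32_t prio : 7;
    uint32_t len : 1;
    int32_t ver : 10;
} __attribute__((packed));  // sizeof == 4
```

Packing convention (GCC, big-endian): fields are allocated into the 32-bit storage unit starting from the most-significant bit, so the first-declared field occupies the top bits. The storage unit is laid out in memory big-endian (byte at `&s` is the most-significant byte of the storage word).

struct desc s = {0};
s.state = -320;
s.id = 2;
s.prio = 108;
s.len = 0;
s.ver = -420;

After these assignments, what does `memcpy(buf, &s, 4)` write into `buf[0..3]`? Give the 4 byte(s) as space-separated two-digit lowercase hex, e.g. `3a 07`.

ec 0b 62 5c

state:12 = -320 → 0xec0 << 20 → word 0xec000000
id:2 = 2 → 0x2 << 18 → word 0xec080000
prio:7 = 108 → 0x6c << 11 → word 0xec0b6000
len:1 = 0 → 0x0 << 10 → word 0xec0b6000
ver:10 = -420 → 0x25c << 0 → word 0xec0b625c
word = 0xec0b625c → big-endian bytes:
  [0]=0xec  [1]=0x0b  [2]=0x62  [3]=0x5c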